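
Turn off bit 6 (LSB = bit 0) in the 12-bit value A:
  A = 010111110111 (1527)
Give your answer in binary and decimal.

Mask = ~(1 << 6) = 111110111111
Bit 6 of A is 1, so AND-ing with the mask clears it to 0.
  010111110111
& 111110111111
--------------
  010110110111

Answer: 010110110111 (1463)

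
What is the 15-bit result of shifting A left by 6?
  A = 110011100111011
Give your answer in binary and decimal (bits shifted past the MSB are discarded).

Shift left by 6: drop the top 6 bit(s), append 6 zero(s) on the right.
  110011100111011  ->  discard [110011], keep [100111011], append 000000
= 100111011000000

Answer: 100111011000000 (20160)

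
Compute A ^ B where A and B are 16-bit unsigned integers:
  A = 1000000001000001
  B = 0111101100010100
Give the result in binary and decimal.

Apply ^ to each column (1 where bits differ):
  1000000001000001
^ 0111101100010100
------------------
  1111101101010101

Answer: 1111101101010101 (64341)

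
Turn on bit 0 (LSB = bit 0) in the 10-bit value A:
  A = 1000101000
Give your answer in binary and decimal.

Mask = 1 << 0 = 0000000001
Bit 0 of A is 0, so OR-ing with the mask flips it to 1.
  1000101000
| 0000000001
------------
  1000101001

Answer: 1000101001 (553)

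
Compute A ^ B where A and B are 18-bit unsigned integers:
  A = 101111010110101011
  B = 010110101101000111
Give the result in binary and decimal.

Apply ^ to each column (1 where bits differ):
  101111010110101011
^ 010110101101000111
--------------------
  111001111011101100

Answer: 111001111011101100 (237292)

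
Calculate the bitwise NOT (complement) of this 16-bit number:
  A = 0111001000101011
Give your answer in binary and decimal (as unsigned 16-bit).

Flip each bit (0->1, 1->0):
  0111001000101011
  1000110111010100

Answer: 1000110111010100 (36308)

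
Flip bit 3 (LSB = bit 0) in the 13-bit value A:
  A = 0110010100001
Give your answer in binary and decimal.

Mask = 1 << 3 = 0000000001000
Bit 3 of A is 0; XOR with the mask flips it to 1.
  0110010100001
^ 0000000001000
---------------
  0110010101001

Answer: 0110010101001 (3241)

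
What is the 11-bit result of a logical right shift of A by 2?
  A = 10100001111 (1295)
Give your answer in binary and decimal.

Logical shift right by 2: drop the bottom 2 bit(s), prepend 2 zero(s) on the left.
  10100001111  ->  keep [101000011], discard [11], prepend 00
= 00101000011

Answer: 00101000011 (323)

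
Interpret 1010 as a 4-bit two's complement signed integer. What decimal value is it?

MSB is 1, so the value is negative. Find the magnitude:
1. Invert bits:  0101
2. Add 1:        0110  = 6
3. Apply sign:   -6

Answer: -6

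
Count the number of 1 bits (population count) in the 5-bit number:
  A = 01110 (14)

01110
1-bits at positions (from bit 0 = LSB): 1, 2, 3
Count = 3

Answer: 3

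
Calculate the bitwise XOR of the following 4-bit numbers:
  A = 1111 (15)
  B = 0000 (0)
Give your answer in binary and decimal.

Apply ^ to each column (1 where bits differ):
  1111
^ 0000
------
  1111

Answer: 1111 (15)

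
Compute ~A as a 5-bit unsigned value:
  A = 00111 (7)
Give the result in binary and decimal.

Flip each bit (0->1, 1->0):
  00111
  11000

Answer: 11000 (24)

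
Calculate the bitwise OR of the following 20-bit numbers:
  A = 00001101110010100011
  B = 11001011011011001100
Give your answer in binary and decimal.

Apply | to each column (1 where either bit is 1):
  00001101110010100011
| 11001011011011001100
----------------------
  11001111111011101111

Answer: 11001111111011101111 (851695)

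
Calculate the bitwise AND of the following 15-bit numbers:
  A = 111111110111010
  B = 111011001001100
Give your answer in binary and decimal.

Apply & to each column (1 only where both bits are 1):
  111111110111010
& 111011001001100
-----------------
  111011000001000

Answer: 111011000001000 (30216)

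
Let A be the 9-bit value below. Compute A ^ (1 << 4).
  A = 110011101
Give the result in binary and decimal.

Mask = 1 << 4 = 000010000
Bit 4 of A is 1; XOR with the mask flips it to 0.
  110011101
^ 000010000
-----------
  110001101

Answer: 110001101 (397)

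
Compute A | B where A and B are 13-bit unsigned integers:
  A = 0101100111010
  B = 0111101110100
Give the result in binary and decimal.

Apply | to each column (1 where either bit is 1):
  0101100111010
| 0111101110100
---------------
  0111101111110

Answer: 0111101111110 (3966)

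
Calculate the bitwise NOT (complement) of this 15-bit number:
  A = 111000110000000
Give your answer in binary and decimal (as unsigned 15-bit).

Flip each bit (0->1, 1->0):
  111000110000000
  000111001111111

Answer: 000111001111111 (3711)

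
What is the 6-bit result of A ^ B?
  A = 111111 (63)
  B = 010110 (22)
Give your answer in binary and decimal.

Apply ^ to each column (1 where bits differ):
  111111
^ 010110
--------
  101001

Answer: 101001 (41)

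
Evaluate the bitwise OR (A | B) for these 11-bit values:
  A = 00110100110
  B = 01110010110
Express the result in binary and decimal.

Apply | to each column (1 where either bit is 1):
  00110100110
| 01110010110
-------------
  01110110110

Answer: 01110110110 (950)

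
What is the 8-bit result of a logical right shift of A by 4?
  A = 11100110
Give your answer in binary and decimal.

Logical shift right by 4: drop the bottom 4 bit(s), prepend 4 zero(s) on the left.
  11100110  ->  keep [1110], discard [0110], prepend 0000
= 00001110

Answer: 00001110 (14)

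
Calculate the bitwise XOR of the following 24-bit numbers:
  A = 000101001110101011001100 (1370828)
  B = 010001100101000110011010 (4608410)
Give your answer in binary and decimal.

Apply ^ to each column (1 where bits differ):
  000101001110101011001100
^ 010001100101000110011010
--------------------------
  010100101011101101010110

Answer: 010100101011101101010110 (5421910)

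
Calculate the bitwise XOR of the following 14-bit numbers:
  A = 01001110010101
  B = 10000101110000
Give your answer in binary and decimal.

Apply ^ to each column (1 where bits differ):
  01001110010101
^ 10000101110000
----------------
  11001011100101

Answer: 11001011100101 (13029)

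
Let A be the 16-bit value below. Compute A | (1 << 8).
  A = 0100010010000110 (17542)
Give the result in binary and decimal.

Mask = 1 << 8 = 0000000100000000
Bit 8 of A is 0, so OR-ing with the mask flips it to 1.
  0100010010000110
| 0000000100000000
------------------
  0100010110000110

Answer: 0100010110000110 (17798)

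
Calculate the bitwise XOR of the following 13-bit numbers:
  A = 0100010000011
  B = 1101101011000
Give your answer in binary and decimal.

Apply ^ to each column (1 where bits differ):
  0100010000011
^ 1101101011000
---------------
  1001111011011

Answer: 1001111011011 (5083)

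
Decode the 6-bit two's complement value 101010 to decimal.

MSB is 1, so the value is negative. Find the magnitude:
1. Invert bits:  010101
2. Add 1:        010110  = 22
3. Apply sign:   -22

Answer: -22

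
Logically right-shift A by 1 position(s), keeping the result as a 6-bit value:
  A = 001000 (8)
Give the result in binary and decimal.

Logical shift right by 1: drop the bottom 1 bit(s), prepend 1 zero(s) on the left.
  001000  ->  keep [00100], discard [0], prepend 0
= 000100

Answer: 000100 (4)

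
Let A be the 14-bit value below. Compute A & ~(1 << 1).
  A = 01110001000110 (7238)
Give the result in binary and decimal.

Mask = ~(1 << 1) = 11111111111101
Bit 1 of A is 1, so AND-ing with the mask clears it to 0.
  01110001000110
& 11111111111101
----------------
  01110001000100

Answer: 01110001000100 (7236)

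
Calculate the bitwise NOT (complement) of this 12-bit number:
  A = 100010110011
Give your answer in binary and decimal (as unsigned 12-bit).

Flip each bit (0->1, 1->0):
  100010110011
  011101001100

Answer: 011101001100 (1868)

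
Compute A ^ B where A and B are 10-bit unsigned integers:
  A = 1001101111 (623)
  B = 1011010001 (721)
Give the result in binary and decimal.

Apply ^ to each column (1 where bits differ):
  1001101111
^ 1011010001
------------
  0010111110

Answer: 0010111110 (190)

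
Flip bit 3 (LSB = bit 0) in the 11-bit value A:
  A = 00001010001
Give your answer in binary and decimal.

Mask = 1 << 3 = 00000001000
Bit 3 of A is 0; XOR with the mask flips it to 1.
  00001010001
^ 00000001000
-------------
  00001011001

Answer: 00001011001 (89)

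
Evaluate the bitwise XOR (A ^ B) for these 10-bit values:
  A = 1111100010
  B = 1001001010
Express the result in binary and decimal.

Apply ^ to each column (1 where bits differ):
  1111100010
^ 1001001010
------------
  0110101000

Answer: 0110101000 (424)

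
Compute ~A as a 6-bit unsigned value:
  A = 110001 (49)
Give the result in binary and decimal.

Flip each bit (0->1, 1->0):
  110001
  001110

Answer: 001110 (14)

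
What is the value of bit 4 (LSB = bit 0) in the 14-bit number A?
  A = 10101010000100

Bit 4 is the 5th from the right.
  10101010000100
           ^
That bit is 0.

Answer: 0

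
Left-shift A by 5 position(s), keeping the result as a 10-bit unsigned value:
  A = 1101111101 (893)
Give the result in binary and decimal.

Shift left by 5: drop the top 5 bit(s), append 5 zero(s) on the right.
  1101111101  ->  discard [11011], keep [11101], append 00000
= 1110100000

Answer: 1110100000 (928)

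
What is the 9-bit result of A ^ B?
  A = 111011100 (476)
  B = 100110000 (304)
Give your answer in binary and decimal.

Apply ^ to each column (1 where bits differ):
  111011100
^ 100110000
-----------
  011101100

Answer: 011101100 (236)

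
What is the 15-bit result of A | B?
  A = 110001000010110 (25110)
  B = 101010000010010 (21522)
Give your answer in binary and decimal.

Apply | to each column (1 where either bit is 1):
  110001000010110
| 101010000010010
-----------------
  111011000010110

Answer: 111011000010110 (30230)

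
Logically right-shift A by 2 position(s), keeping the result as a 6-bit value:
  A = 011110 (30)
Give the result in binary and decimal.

Logical shift right by 2: drop the bottom 2 bit(s), prepend 2 zero(s) on the left.
  011110  ->  keep [0111], discard [10], prepend 00
= 000111

Answer: 000111 (7)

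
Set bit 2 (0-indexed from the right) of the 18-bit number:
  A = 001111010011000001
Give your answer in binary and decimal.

Mask = 1 << 2 = 000000000000000100
Bit 2 of A is 0, so OR-ing with the mask flips it to 1.
  001111010011000001
| 000000000000000100
--------------------
  001111010011000101

Answer: 001111010011000101 (62661)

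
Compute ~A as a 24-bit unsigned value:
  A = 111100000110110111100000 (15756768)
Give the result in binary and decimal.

Flip each bit (0->1, 1->0):
  111100000110110111100000
  000011111001001000011111

Answer: 000011111001001000011111 (1020447)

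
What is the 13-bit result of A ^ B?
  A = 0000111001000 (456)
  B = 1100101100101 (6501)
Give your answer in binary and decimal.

Apply ^ to each column (1 where bits differ):
  0000111001000
^ 1100101100101
---------------
  1100010101101

Answer: 1100010101101 (6317)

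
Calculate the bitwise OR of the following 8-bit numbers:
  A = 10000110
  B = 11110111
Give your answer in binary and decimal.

Apply | to each column (1 where either bit is 1):
  10000110
| 11110111
----------
  11110111

Answer: 11110111 (247)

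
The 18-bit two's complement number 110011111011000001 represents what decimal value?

MSB is 1, so the value is negative. Find the magnitude:
1. Invert bits:  001100000100111110
2. Add 1:        001100000100111111  = 49471
3. Apply sign:   -49471

Answer: -49471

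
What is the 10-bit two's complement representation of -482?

1. Binary of +482:  0111100010
2. Invert bits:     1000011101
3. Add 1:           1000011110

Answer: 1000011110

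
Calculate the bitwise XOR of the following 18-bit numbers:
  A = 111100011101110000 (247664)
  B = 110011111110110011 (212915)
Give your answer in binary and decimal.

Apply ^ to each column (1 where bits differ):
  111100011101110000
^ 110011111110110011
--------------------
  001111100011000011

Answer: 001111100011000011 (63683)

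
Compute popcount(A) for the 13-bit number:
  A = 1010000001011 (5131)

1010000001011
1-bits at positions (from bit 0 = LSB): 0, 1, 3, 10, 12
Count = 5

Answer: 5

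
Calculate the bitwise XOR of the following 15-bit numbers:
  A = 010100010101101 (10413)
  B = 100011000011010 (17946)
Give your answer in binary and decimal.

Apply ^ to each column (1 where bits differ):
  010100010101101
^ 100011000011010
-----------------
  110111010110111

Answer: 110111010110111 (28343)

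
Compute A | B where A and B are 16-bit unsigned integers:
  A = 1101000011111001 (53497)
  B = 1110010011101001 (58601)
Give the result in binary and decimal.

Apply | to each column (1 where either bit is 1):
  1101000011111001
| 1110010011101001
------------------
  1111010011111001

Answer: 1111010011111001 (62713)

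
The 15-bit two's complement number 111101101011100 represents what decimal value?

MSB is 1, so the value is negative. Find the magnitude:
1. Invert bits:  000010010100011
2. Add 1:        000010010100100  = 1188
3. Apply sign:   -1188

Answer: -1188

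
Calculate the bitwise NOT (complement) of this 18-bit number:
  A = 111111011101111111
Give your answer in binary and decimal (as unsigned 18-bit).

Flip each bit (0->1, 1->0):
  111111011101111111
  000000100010000000

Answer: 000000100010000000 (2176)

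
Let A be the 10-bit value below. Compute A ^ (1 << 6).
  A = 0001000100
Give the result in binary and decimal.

Mask = 1 << 6 = 0001000000
Bit 6 of A is 1; XOR with the mask flips it to 0.
  0001000100
^ 0001000000
------------
  0000000100

Answer: 0000000100 (4)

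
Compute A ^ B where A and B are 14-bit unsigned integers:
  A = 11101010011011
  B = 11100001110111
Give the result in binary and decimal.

Apply ^ to each column (1 where bits differ):
  11101010011011
^ 11100001110111
----------------
  00001011101100

Answer: 00001011101100 (748)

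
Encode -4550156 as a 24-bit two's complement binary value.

1. Binary of +4550156:  010001010110111000001100
2. Invert bits:     101110101001000111110011
3. Add 1:           101110101001000111110100

Answer: 101110101001000111110100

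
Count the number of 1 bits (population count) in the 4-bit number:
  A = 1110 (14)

1110
1-bits at positions (from bit 0 = LSB): 1, 2, 3
Count = 3

Answer: 3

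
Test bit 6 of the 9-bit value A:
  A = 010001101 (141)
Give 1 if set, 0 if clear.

Bit 6 is the 7th from the right.
  010001101
    ^
That bit is 0.

Answer: 0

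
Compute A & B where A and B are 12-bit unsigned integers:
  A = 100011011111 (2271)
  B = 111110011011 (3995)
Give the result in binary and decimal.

Apply & to each column (1 only where both bits are 1):
  100011011111
& 111110011011
--------------
  100010011011

Answer: 100010011011 (2203)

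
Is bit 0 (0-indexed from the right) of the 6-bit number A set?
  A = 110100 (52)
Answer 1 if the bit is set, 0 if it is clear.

Bit 0 is the 1st from the right.
  110100
       ^
That bit is 0.

Answer: 0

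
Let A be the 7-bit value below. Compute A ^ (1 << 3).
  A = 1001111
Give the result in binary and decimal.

Mask = 1 << 3 = 0001000
Bit 3 of A is 1; XOR with the mask flips it to 0.
  1001111
^ 0001000
---------
  1000111

Answer: 1000111 (71)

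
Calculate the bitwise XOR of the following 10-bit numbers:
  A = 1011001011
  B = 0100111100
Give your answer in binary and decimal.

Apply ^ to each column (1 where bits differ):
  1011001011
^ 0100111100
------------
  1111110111

Answer: 1111110111 (1015)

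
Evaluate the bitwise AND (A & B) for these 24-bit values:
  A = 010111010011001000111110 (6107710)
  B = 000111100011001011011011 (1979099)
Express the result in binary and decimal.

Apply & to each column (1 only where both bits are 1):
  010111010011001000111110
& 000111100011001011011011
--------------------------
  000111000011001000011010

Answer: 000111000011001000011010 (1847834)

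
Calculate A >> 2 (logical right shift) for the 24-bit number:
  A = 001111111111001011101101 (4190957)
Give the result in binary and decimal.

Logical shift right by 2: drop the bottom 2 bit(s), prepend 2 zero(s) on the left.
  001111111111001011101101  ->  keep [0011111111110010111011], discard [01], prepend 00
= 000011111111110010111011

Answer: 000011111111110010111011 (1047739)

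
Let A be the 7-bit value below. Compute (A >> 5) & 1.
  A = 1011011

Bit 5 is the 6th from the right.
  1011011
   ^
That bit is 0.

Answer: 0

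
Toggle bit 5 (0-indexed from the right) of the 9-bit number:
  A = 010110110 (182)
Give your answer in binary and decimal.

Mask = 1 << 5 = 000100000
Bit 5 of A is 1; XOR with the mask flips it to 0.
  010110110
^ 000100000
-----------
  010010110

Answer: 010010110 (150)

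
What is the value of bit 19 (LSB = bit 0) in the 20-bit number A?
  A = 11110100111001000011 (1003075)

Bit 19 is the 20th from the right.
  11110100111001000011
  ^
That bit is 1.

Answer: 1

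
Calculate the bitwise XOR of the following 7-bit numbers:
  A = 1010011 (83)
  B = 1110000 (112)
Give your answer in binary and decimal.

Apply ^ to each column (1 where bits differ):
  1010011
^ 1110000
---------
  0100011

Answer: 0100011 (35)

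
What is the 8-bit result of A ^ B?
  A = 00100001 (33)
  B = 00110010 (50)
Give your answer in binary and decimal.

Apply ^ to each column (1 where bits differ):
  00100001
^ 00110010
----------
  00010011

Answer: 00010011 (19)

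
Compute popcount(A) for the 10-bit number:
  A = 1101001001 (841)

1101001001
1-bits at positions (from bit 0 = LSB): 0, 3, 6, 8, 9
Count = 5

Answer: 5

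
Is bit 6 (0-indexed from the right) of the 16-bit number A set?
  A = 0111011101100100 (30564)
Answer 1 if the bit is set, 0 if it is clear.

Bit 6 is the 7th from the right.
  0111011101100100
           ^
That bit is 1.

Answer: 1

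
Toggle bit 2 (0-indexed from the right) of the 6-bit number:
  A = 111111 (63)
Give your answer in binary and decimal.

Mask = 1 << 2 = 000100
Bit 2 of A is 1; XOR with the mask flips it to 0.
  111111
^ 000100
--------
  111011

Answer: 111011 (59)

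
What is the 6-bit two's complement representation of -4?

1. Binary of +4:  000100
2. Invert bits:     111011
3. Add 1:           111100

Answer: 111100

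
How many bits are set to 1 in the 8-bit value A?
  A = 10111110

10111110
1-bits at positions (from bit 0 = LSB): 1, 2, 3, 4, 5, 7
Count = 6

Answer: 6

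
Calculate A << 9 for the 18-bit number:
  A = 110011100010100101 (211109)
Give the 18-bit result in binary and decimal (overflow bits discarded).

Shift left by 9: drop the top 9 bit(s), append 9 zero(s) on the right.
  110011100010100101  ->  discard [110011100], keep [010100101], append 000000000
= 010100101000000000

Answer: 010100101000000000 (84480)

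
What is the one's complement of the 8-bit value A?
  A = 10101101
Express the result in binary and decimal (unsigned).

Flip each bit (0->1, 1->0):
  10101101
  01010010

Answer: 01010010 (82)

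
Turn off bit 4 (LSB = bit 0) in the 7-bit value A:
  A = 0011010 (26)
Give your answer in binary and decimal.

Mask = ~(1 << 4) = 1101111
Bit 4 of A is 1, so AND-ing with the mask clears it to 0.
  0011010
& 1101111
---------
  0001010

Answer: 0001010 (10)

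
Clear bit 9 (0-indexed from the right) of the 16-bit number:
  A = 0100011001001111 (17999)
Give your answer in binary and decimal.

Mask = ~(1 << 9) = 1111110111111111
Bit 9 of A is 1, so AND-ing with the mask clears it to 0.
  0100011001001111
& 1111110111111111
------------------
  0100010001001111

Answer: 0100010001001111 (17487)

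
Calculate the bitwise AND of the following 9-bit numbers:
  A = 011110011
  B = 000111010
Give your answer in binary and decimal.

Apply & to each column (1 only where both bits are 1):
  011110011
& 000111010
-----------
  000110010

Answer: 000110010 (50)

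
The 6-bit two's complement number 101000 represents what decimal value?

MSB is 1, so the value is negative. Find the magnitude:
1. Invert bits:  010111
2. Add 1:        011000  = 24
3. Apply sign:   -24

Answer: -24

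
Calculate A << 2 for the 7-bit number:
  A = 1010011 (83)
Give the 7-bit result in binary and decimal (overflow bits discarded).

Shift left by 2: drop the top 2 bit(s), append 2 zero(s) on the right.
  1010011  ->  discard [10], keep [10011], append 00
= 1001100

Answer: 1001100 (76)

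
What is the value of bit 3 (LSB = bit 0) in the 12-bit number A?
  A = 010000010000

Bit 3 is the 4th from the right.
  010000010000
          ^
That bit is 0.

Answer: 0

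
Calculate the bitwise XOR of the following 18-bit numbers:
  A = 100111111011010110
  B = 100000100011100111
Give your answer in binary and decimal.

Apply ^ to each column (1 where bits differ):
  100111111011010110
^ 100000100011100111
--------------------
  000111011000110001

Answer: 000111011000110001 (30257)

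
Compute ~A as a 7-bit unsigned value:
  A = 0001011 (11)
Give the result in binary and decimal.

Flip each bit (0->1, 1->0):
  0001011
  1110100

Answer: 1110100 (116)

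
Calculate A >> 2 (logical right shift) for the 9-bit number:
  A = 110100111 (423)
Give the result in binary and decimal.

Logical shift right by 2: drop the bottom 2 bit(s), prepend 2 zero(s) on the left.
  110100111  ->  keep [1101001], discard [11], prepend 00
= 001101001

Answer: 001101001 (105)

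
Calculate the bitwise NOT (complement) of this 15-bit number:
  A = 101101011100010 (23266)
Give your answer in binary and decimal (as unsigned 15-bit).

Flip each bit (0->1, 1->0):
  101101011100010
  010010100011101

Answer: 010010100011101 (9501)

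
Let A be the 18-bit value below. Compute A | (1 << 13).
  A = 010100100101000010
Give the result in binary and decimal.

Mask = 1 << 13 = 000010000000000000
Bit 13 of A is 0, so OR-ing with the mask flips it to 1.
  010100100101000010
| 000010000000000000
--------------------
  010110100101000010

Answer: 010110100101000010 (92482)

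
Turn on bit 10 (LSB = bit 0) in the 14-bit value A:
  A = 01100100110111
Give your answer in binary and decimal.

Mask = 1 << 10 = 00010000000000
Bit 10 of A is 0, so OR-ing with the mask flips it to 1.
  01100100110111
| 00010000000000
----------------
  01110100110111

Answer: 01110100110111 (7479)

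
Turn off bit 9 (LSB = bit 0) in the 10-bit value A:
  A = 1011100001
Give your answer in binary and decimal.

Mask = ~(1 << 9) = 0111111111
Bit 9 of A is 1, so AND-ing with the mask clears it to 0.
  1011100001
& 0111111111
------------
  0011100001

Answer: 0011100001 (225)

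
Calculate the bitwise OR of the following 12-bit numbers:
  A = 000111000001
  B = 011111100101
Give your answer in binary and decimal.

Apply | to each column (1 where either bit is 1):
  000111000001
| 011111100101
--------------
  011111100101

Answer: 011111100101 (2021)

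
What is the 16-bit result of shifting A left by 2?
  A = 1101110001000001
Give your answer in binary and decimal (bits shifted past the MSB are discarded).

Shift left by 2: drop the top 2 bit(s), append 2 zero(s) on the right.
  1101110001000001  ->  discard [11], keep [01110001000001], append 00
= 0111000100000100

Answer: 0111000100000100 (28932)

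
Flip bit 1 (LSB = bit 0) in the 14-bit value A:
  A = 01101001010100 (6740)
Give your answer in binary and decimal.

Mask = 1 << 1 = 00000000000010
Bit 1 of A is 0; XOR with the mask flips it to 1.
  01101001010100
^ 00000000000010
----------------
  01101001010110

Answer: 01101001010110 (6742)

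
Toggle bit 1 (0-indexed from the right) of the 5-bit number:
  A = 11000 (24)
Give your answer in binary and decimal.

Mask = 1 << 1 = 00010
Bit 1 of A is 0; XOR with the mask flips it to 1.
  11000
^ 00010
-------
  11010

Answer: 11010 (26)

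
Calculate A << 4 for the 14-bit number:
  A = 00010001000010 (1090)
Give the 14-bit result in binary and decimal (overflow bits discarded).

Shift left by 4: drop the top 4 bit(s), append 4 zero(s) on the right.
  00010001000010  ->  discard [0001], keep [0001000010], append 0000
= 00010000100000

Answer: 00010000100000 (1056)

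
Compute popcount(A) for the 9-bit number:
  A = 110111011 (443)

110111011
1-bits at positions (from bit 0 = LSB): 0, 1, 3, 4, 5, 7, 8
Count = 7

Answer: 7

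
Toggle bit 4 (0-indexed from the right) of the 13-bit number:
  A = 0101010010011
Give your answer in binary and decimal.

Mask = 1 << 4 = 0000000010000
Bit 4 of A is 1; XOR with the mask flips it to 0.
  0101010010011
^ 0000000010000
---------------
  0101010000011

Answer: 0101010000011 (2691)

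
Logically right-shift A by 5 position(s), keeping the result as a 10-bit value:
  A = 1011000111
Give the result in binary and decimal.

Logical shift right by 5: drop the bottom 5 bit(s), prepend 5 zero(s) on the left.
  1011000111  ->  keep [10110], discard [00111], prepend 00000
= 0000010110

Answer: 0000010110 (22)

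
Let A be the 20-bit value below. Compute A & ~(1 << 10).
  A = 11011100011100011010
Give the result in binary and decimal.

Mask = ~(1 << 10) = 11111111101111111111
Bit 10 of A is 1, so AND-ing with the mask clears it to 0.
  11011100011100011010
& 11111111101111111111
----------------------
  11011100001100011010

Answer: 11011100001100011010 (901914)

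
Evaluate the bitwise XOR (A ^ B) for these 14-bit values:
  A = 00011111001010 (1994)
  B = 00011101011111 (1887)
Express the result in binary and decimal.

Apply ^ to each column (1 where bits differ):
  00011111001010
^ 00011101011111
----------------
  00000010010101

Answer: 00000010010101 (149)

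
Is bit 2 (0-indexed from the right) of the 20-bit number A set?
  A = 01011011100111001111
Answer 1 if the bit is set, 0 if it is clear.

Bit 2 is the 3rd from the right.
  01011011100111001111
                   ^
That bit is 1.

Answer: 1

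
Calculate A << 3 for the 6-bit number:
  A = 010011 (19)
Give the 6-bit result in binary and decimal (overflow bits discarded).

Shift left by 3: drop the top 3 bit(s), append 3 zero(s) on the right.
  010011  ->  discard [010], keep [011], append 000
= 011000

Answer: 011000 (24)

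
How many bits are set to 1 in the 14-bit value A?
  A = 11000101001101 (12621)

11000101001101
1-bits at positions (from bit 0 = LSB): 0, 2, 3, 6, 8, 12, 13
Count = 7

Answer: 7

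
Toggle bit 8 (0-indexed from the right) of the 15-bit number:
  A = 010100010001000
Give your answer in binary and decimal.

Mask = 1 << 8 = 000000100000000
Bit 8 of A is 0; XOR with the mask flips it to 1.
  010100010001000
^ 000000100000000
-----------------
  010100110001000

Answer: 010100110001000 (10632)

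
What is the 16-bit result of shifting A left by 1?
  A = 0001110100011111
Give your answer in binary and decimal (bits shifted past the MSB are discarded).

Shift left by 1: drop the top 1 bit(s), append 1 zero(s) on the right.
  0001110100011111  ->  discard [0], keep [001110100011111], append 0
= 0011101000111110

Answer: 0011101000111110 (14910)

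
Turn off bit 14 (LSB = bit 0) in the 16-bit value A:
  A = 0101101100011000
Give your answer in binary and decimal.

Mask = ~(1 << 14) = 1011111111111111
Bit 14 of A is 1, so AND-ing with the mask clears it to 0.
  0101101100011000
& 1011111111111111
------------------
  0001101100011000

Answer: 0001101100011000 (6936)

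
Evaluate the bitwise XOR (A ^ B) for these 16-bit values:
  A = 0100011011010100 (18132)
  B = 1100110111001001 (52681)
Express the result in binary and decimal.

Apply ^ to each column (1 where bits differ):
  0100011011010100
^ 1100110111001001
------------------
  1000101100011101

Answer: 1000101100011101 (35613)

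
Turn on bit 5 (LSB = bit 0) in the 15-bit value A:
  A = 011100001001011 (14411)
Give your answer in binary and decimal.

Mask = 1 << 5 = 000000000100000
Bit 5 of A is 0, so OR-ing with the mask flips it to 1.
  011100001001011
| 000000000100000
-----------------
  011100001101011

Answer: 011100001101011 (14443)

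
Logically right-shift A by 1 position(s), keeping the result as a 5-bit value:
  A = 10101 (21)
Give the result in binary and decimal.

Logical shift right by 1: drop the bottom 1 bit(s), prepend 1 zero(s) on the left.
  10101  ->  keep [1010], discard [1], prepend 0
= 01010

Answer: 01010 (10)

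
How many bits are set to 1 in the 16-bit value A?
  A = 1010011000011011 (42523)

1010011000011011
1-bits at positions (from bit 0 = LSB): 0, 1, 3, 4, 9, 10, 13, 15
Count = 8

Answer: 8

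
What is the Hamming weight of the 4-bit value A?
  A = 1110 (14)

1110
1-bits at positions (from bit 0 = LSB): 1, 2, 3
Count = 3

Answer: 3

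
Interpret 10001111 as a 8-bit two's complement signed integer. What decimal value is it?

MSB is 1, so the value is negative. Find the magnitude:
1. Invert bits:  01110000
2. Add 1:        01110001  = 113
3. Apply sign:   -113

Answer: -113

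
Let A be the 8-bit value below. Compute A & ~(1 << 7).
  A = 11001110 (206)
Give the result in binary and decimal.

Mask = ~(1 << 7) = 01111111
Bit 7 of A is 1, so AND-ing with the mask clears it to 0.
  11001110
& 01111111
----------
  01001110

Answer: 01001110 (78)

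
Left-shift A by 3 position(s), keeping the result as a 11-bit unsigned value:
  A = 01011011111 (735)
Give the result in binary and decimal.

Shift left by 3: drop the top 3 bit(s), append 3 zero(s) on the right.
  01011011111  ->  discard [010], keep [11011111], append 000
= 11011111000

Answer: 11011111000 (1784)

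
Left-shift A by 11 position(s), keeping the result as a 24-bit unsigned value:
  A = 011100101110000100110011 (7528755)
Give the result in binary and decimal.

Shift left by 11: drop the top 11 bit(s), append 11 zero(s) on the right.
  011100101110000100110011  ->  discard [01110010111], keep [0000100110011], append 00000000000
= 000010011001100000000000

Answer: 000010011001100000000000 (628736)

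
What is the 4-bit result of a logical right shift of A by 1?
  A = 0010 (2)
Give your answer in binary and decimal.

Logical shift right by 1: drop the bottom 1 bit(s), prepend 1 zero(s) on the left.
  0010  ->  keep [001], discard [0], prepend 0
= 0001

Answer: 0001 (1)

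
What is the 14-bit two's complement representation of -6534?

1. Binary of +6534:  01100110000110
2. Invert bits:     10011001111001
3. Add 1:           10011001111010

Answer: 10011001111010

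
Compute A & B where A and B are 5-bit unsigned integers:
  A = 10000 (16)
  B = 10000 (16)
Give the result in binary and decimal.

Apply & to each column (1 only where both bits are 1):
  10000
& 10000
-------
  10000

Answer: 10000 (16)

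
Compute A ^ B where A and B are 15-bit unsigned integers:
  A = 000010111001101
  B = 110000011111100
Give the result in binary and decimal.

Apply ^ to each column (1 where bits differ):
  000010111001101
^ 110000011111100
-----------------
  110010100110001

Answer: 110010100110001 (25905)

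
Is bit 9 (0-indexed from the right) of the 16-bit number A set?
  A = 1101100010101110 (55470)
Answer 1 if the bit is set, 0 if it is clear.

Bit 9 is the 10th from the right.
  1101100010101110
        ^
That bit is 0.

Answer: 0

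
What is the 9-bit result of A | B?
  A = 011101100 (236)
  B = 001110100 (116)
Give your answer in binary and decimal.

Apply | to each column (1 where either bit is 1):
  011101100
| 001110100
-----------
  011111100

Answer: 011111100 (252)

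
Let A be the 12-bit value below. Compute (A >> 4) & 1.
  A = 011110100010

Bit 4 is the 5th from the right.
  011110100010
         ^
That bit is 0.

Answer: 0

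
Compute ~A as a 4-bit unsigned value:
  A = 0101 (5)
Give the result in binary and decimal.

Flip each bit (0->1, 1->0):
  0101
  1010

Answer: 1010 (10)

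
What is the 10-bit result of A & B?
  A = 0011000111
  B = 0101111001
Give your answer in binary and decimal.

Apply & to each column (1 only where both bits are 1):
  0011000111
& 0101111001
------------
  0001000001

Answer: 0001000001 (65)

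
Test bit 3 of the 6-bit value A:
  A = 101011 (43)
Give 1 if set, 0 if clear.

Bit 3 is the 4th from the right.
  101011
    ^
That bit is 1.

Answer: 1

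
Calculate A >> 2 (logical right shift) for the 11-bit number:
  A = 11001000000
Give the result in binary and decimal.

Logical shift right by 2: drop the bottom 2 bit(s), prepend 2 zero(s) on the left.
  11001000000  ->  keep [110010000], discard [00], prepend 00
= 00110010000

Answer: 00110010000 (400)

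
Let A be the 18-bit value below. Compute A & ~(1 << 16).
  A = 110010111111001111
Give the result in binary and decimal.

Mask = ~(1 << 16) = 101111111111111111
Bit 16 of A is 1, so AND-ing with the mask clears it to 0.
  110010111111001111
& 101111111111111111
--------------------
  100010111111001111

Answer: 100010111111001111 (143311)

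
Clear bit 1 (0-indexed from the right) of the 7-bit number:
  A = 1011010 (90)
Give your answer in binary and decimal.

Mask = ~(1 << 1) = 1111101
Bit 1 of A is 1, so AND-ing with the mask clears it to 0.
  1011010
& 1111101
---------
  1011000

Answer: 1011000 (88)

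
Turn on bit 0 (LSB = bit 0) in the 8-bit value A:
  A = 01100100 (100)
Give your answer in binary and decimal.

Mask = 1 << 0 = 00000001
Bit 0 of A is 0, so OR-ing with the mask flips it to 1.
  01100100
| 00000001
----------
  01100101

Answer: 01100101 (101)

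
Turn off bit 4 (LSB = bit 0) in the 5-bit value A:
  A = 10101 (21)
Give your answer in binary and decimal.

Mask = ~(1 << 4) = 01111
Bit 4 of A is 1, so AND-ing with the mask clears it to 0.
  10101
& 01111
-------
  00101

Answer: 00101 (5)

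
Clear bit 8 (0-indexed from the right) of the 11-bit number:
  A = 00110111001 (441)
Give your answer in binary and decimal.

Mask = ~(1 << 8) = 11011111111
Bit 8 of A is 1, so AND-ing with the mask clears it to 0.
  00110111001
& 11011111111
-------------
  00010111001

Answer: 00010111001 (185)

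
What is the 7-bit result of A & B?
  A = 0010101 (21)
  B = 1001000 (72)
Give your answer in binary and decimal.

Apply & to each column (1 only where both bits are 1):
  0010101
& 1001000
---------
  0000000

Answer: 0000000 (0)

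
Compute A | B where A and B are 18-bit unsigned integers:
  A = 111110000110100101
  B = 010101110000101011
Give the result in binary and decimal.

Apply | to each column (1 where either bit is 1):
  111110000110100101
| 010101110000101011
--------------------
  111111110110101111

Answer: 111111110110101111 (261551)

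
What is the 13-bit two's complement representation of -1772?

1. Binary of +1772:  0011011101100
2. Invert bits:     1100100010011
3. Add 1:           1100100010100

Answer: 1100100010100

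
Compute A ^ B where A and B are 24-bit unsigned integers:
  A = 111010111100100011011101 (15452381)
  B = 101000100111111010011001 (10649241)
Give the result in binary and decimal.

Apply ^ to each column (1 where bits differ):
  111010111100100011011101
^ 101000100111111010011001
--------------------------
  010010011011011001000100

Answer: 010010011011011001000100 (4830788)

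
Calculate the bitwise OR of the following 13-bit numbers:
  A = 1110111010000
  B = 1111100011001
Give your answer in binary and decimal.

Apply | to each column (1 where either bit is 1):
  1110111010000
| 1111100011001
---------------
  1111111011001

Answer: 1111111011001 (8153)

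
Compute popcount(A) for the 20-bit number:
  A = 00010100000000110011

00010100000000110011
1-bits at positions (from bit 0 = LSB): 0, 1, 4, 5, 14, 16
Count = 6

Answer: 6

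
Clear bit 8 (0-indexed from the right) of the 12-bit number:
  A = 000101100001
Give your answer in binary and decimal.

Mask = ~(1 << 8) = 111011111111
Bit 8 of A is 1, so AND-ing with the mask clears it to 0.
  000101100001
& 111011111111
--------------
  000001100001

Answer: 000001100001 (97)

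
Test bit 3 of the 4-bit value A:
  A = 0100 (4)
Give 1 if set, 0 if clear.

Bit 3 is the 4th from the right.
  0100
  ^
That bit is 0.

Answer: 0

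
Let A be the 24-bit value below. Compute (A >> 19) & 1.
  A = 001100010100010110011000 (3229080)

Bit 19 is the 20th from the right.
  001100010100010110011000
      ^
That bit is 0.

Answer: 0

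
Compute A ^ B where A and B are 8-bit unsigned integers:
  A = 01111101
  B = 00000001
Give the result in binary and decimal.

Apply ^ to each column (1 where bits differ):
  01111101
^ 00000001
----------
  01111100

Answer: 01111100 (124)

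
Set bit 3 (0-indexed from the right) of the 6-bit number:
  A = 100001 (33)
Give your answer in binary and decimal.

Mask = 1 << 3 = 001000
Bit 3 of A is 0, so OR-ing with the mask flips it to 1.
  100001
| 001000
--------
  101001

Answer: 101001 (41)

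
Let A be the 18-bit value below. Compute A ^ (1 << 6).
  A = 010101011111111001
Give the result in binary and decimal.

Mask = 1 << 6 = 000000000001000000
Bit 6 of A is 1; XOR with the mask flips it to 0.
  010101011111111001
^ 000000000001000000
--------------------
  010101011110111001

Answer: 010101011110111001 (87993)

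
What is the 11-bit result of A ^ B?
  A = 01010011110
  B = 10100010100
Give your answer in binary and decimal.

Apply ^ to each column (1 where bits differ):
  01010011110
^ 10100010100
-------------
  11110001010

Answer: 11110001010 (1930)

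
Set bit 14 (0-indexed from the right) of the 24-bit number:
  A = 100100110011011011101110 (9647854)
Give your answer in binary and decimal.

Mask = 1 << 14 = 000000000100000000000000
Bit 14 of A is 0, so OR-ing with the mask flips it to 1.
  100100110011011011101110
| 000000000100000000000000
--------------------------
  100100110111011011101110

Answer: 100100110111011011101110 (9664238)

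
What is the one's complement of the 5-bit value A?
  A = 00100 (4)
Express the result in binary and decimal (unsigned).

Flip each bit (0->1, 1->0):
  00100
  11011

Answer: 11011 (27)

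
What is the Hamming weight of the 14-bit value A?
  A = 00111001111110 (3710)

00111001111110
1-bits at positions (from bit 0 = LSB): 1, 2, 3, 4, 5, 6, 9, 10, 11
Count = 9

Answer: 9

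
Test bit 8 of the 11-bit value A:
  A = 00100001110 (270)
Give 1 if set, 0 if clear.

Bit 8 is the 9th from the right.
  00100001110
    ^
That bit is 1.

Answer: 1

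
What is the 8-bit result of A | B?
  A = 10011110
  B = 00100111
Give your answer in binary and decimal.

Apply | to each column (1 where either bit is 1):
  10011110
| 00100111
----------
  10111111

Answer: 10111111 (191)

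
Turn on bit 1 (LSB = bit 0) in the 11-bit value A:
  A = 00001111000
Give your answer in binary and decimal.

Mask = 1 << 1 = 00000000010
Bit 1 of A is 0, so OR-ing with the mask flips it to 1.
  00001111000
| 00000000010
-------------
  00001111010

Answer: 00001111010 (122)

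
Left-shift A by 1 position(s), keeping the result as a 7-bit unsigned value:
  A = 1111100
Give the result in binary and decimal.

Shift left by 1: drop the top 1 bit(s), append 1 zero(s) on the right.
  1111100  ->  discard [1], keep [111100], append 0
= 1111000

Answer: 1111000 (120)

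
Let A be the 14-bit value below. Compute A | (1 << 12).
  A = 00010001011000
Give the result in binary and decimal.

Mask = 1 << 12 = 01000000000000
Bit 12 of A is 0, so OR-ing with the mask flips it to 1.
  00010001011000
| 01000000000000
----------------
  01010001011000

Answer: 01010001011000 (5208)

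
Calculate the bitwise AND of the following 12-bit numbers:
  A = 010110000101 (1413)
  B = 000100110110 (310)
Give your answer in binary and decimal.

Apply & to each column (1 only where both bits are 1):
  010110000101
& 000100110110
--------------
  000100000100

Answer: 000100000100 (260)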